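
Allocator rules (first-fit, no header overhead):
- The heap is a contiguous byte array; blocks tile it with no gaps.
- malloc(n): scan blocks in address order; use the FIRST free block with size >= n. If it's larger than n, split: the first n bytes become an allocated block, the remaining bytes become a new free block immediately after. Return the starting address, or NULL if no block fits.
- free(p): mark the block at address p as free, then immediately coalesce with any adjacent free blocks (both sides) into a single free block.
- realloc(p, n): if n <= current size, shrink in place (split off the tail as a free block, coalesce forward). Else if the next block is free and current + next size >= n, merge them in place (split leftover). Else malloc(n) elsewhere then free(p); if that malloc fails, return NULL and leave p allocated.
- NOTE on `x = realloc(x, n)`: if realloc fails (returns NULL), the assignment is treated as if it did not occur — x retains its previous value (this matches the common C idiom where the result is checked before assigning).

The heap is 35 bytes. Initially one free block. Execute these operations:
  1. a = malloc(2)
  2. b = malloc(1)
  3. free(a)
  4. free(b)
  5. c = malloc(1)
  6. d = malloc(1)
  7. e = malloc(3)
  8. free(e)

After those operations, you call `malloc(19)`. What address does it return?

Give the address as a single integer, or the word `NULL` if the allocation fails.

Op 1: a = malloc(2) -> a = 0; heap: [0-1 ALLOC][2-34 FREE]
Op 2: b = malloc(1) -> b = 2; heap: [0-1 ALLOC][2-2 ALLOC][3-34 FREE]
Op 3: free(a) -> (freed a); heap: [0-1 FREE][2-2 ALLOC][3-34 FREE]
Op 4: free(b) -> (freed b); heap: [0-34 FREE]
Op 5: c = malloc(1) -> c = 0; heap: [0-0 ALLOC][1-34 FREE]
Op 6: d = malloc(1) -> d = 1; heap: [0-0 ALLOC][1-1 ALLOC][2-34 FREE]
Op 7: e = malloc(3) -> e = 2; heap: [0-0 ALLOC][1-1 ALLOC][2-4 ALLOC][5-34 FREE]
Op 8: free(e) -> (freed e); heap: [0-0 ALLOC][1-1 ALLOC][2-34 FREE]
malloc(19): first-fit scan over [0-0 ALLOC][1-1 ALLOC][2-34 FREE] -> 2

Answer: 2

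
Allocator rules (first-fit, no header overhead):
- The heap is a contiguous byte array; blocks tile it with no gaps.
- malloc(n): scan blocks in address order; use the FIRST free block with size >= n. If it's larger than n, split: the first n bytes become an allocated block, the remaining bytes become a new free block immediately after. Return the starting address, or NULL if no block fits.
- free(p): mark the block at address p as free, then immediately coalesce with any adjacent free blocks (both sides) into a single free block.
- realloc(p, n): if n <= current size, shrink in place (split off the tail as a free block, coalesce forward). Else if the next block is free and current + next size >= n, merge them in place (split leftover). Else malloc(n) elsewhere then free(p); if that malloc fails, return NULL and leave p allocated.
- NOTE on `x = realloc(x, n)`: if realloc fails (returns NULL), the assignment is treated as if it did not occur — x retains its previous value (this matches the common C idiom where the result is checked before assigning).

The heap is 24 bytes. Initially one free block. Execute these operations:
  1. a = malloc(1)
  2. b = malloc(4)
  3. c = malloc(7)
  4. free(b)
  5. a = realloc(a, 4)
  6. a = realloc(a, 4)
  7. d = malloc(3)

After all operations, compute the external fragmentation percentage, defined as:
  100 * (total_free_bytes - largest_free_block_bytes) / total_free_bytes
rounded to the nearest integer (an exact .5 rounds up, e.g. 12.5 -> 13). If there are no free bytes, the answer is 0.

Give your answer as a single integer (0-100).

Answer: 10

Derivation:
Op 1: a = malloc(1) -> a = 0; heap: [0-0 ALLOC][1-23 FREE]
Op 2: b = malloc(4) -> b = 1; heap: [0-0 ALLOC][1-4 ALLOC][5-23 FREE]
Op 3: c = malloc(7) -> c = 5; heap: [0-0 ALLOC][1-4 ALLOC][5-11 ALLOC][12-23 FREE]
Op 4: free(b) -> (freed b); heap: [0-0 ALLOC][1-4 FREE][5-11 ALLOC][12-23 FREE]
Op 5: a = realloc(a, 4) -> a = 0; heap: [0-3 ALLOC][4-4 FREE][5-11 ALLOC][12-23 FREE]
Op 6: a = realloc(a, 4) -> a = 0; heap: [0-3 ALLOC][4-4 FREE][5-11 ALLOC][12-23 FREE]
Op 7: d = malloc(3) -> d = 12; heap: [0-3 ALLOC][4-4 FREE][5-11 ALLOC][12-14 ALLOC][15-23 FREE]
Free blocks: [1 9] total_free=10 largest=9 -> 100*(10-9)/10 = 100/10 = 10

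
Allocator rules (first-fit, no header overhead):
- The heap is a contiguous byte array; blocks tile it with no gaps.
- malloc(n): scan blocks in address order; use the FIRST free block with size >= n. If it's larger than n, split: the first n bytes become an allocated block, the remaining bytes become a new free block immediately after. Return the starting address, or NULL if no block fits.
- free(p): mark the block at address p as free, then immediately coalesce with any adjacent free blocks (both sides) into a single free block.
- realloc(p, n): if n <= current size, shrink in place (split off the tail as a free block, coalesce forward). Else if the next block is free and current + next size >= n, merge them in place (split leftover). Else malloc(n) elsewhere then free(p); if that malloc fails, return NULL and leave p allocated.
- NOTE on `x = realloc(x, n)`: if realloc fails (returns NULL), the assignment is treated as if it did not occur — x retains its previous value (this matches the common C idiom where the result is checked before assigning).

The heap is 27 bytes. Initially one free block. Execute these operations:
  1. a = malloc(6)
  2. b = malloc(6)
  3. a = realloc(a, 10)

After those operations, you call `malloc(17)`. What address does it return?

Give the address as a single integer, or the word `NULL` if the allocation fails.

Op 1: a = malloc(6) -> a = 0; heap: [0-5 ALLOC][6-26 FREE]
Op 2: b = malloc(6) -> b = 6; heap: [0-5 ALLOC][6-11 ALLOC][12-26 FREE]
Op 3: a = realloc(a, 10) -> a = 12; heap: [0-5 FREE][6-11 ALLOC][12-21 ALLOC][22-26 FREE]
malloc(17): first-fit scan over [0-5 FREE][6-11 ALLOC][12-21 ALLOC][22-26 FREE] -> NULL

Answer: NULL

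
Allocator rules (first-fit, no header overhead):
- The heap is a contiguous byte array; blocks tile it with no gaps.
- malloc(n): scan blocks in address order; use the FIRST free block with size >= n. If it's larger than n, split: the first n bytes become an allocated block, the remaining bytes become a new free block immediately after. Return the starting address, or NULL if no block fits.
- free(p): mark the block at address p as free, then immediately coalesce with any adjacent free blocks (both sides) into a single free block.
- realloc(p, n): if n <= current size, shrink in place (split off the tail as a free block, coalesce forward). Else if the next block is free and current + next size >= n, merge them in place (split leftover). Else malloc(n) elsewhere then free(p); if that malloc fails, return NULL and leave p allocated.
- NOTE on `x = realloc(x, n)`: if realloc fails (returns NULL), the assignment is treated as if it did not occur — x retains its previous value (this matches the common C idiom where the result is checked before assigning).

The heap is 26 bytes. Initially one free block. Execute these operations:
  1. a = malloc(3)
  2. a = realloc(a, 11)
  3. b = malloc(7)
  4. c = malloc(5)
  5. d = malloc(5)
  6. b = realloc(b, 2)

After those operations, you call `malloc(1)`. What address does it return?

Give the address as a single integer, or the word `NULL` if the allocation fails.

Op 1: a = malloc(3) -> a = 0; heap: [0-2 ALLOC][3-25 FREE]
Op 2: a = realloc(a, 11) -> a = 0; heap: [0-10 ALLOC][11-25 FREE]
Op 3: b = malloc(7) -> b = 11; heap: [0-10 ALLOC][11-17 ALLOC][18-25 FREE]
Op 4: c = malloc(5) -> c = 18; heap: [0-10 ALLOC][11-17 ALLOC][18-22 ALLOC][23-25 FREE]
Op 5: d = malloc(5) -> d = NULL; heap: [0-10 ALLOC][11-17 ALLOC][18-22 ALLOC][23-25 FREE]
Op 6: b = realloc(b, 2) -> b = 11; heap: [0-10 ALLOC][11-12 ALLOC][13-17 FREE][18-22 ALLOC][23-25 FREE]
malloc(1): first-fit scan over [0-10 ALLOC][11-12 ALLOC][13-17 FREE][18-22 ALLOC][23-25 FREE] -> 13

Answer: 13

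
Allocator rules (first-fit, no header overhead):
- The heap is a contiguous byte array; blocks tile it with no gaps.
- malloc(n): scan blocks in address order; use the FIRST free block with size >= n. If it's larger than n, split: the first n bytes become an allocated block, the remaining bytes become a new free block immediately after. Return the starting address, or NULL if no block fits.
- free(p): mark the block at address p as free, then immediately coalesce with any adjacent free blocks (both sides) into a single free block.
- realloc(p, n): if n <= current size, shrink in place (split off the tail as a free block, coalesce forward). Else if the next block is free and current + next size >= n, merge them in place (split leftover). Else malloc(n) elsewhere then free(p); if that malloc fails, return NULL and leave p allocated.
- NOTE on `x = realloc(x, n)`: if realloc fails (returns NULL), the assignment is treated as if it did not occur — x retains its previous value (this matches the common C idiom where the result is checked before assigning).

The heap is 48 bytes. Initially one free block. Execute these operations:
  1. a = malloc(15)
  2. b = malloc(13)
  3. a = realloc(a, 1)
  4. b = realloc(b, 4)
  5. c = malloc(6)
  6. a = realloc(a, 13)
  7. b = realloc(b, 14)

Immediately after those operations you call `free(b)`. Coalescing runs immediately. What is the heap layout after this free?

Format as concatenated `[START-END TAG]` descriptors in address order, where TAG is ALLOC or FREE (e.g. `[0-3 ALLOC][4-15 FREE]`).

Answer: [0-0 FREE][1-6 ALLOC][7-18 FREE][19-31 ALLOC][32-47 FREE]

Derivation:
Op 1: a = malloc(15) -> a = 0; heap: [0-14 ALLOC][15-47 FREE]
Op 2: b = malloc(13) -> b = 15; heap: [0-14 ALLOC][15-27 ALLOC][28-47 FREE]
Op 3: a = realloc(a, 1) -> a = 0; heap: [0-0 ALLOC][1-14 FREE][15-27 ALLOC][28-47 FREE]
Op 4: b = realloc(b, 4) -> b = 15; heap: [0-0 ALLOC][1-14 FREE][15-18 ALLOC][19-47 FREE]
Op 5: c = malloc(6) -> c = 1; heap: [0-0 ALLOC][1-6 ALLOC][7-14 FREE][15-18 ALLOC][19-47 FREE]
Op 6: a = realloc(a, 13) -> a = 19; heap: [0-0 FREE][1-6 ALLOC][7-14 FREE][15-18 ALLOC][19-31 ALLOC][32-47 FREE]
Op 7: b = realloc(b, 14) -> b = 32; heap: [0-0 FREE][1-6 ALLOC][7-18 FREE][19-31 ALLOC][32-45 ALLOC][46-47 FREE]
free(b): b = 32 -> block [32-45 ALLOC]; mark free, coalesce with adjacent free neighbors -> [0-0 FREE][1-6 ALLOC][7-18 FREE][19-31 ALLOC][32-47 FREE]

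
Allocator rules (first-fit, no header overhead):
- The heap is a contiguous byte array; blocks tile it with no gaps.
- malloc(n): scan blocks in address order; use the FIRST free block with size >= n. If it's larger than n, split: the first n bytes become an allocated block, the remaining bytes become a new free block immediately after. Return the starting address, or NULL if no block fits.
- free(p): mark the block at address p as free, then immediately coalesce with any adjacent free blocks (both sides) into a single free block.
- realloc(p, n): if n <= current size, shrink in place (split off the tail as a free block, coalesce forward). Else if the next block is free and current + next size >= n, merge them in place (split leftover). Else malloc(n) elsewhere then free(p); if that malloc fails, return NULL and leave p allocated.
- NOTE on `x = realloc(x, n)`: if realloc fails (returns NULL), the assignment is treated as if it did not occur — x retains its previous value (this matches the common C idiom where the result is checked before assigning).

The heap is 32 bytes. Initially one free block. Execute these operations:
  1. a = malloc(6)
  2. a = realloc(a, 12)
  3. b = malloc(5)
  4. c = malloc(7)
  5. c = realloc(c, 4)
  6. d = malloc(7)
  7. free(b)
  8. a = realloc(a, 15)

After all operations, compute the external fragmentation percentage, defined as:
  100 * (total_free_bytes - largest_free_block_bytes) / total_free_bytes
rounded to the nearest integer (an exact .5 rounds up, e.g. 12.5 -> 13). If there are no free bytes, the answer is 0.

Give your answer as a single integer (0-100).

Op 1: a = malloc(6) -> a = 0; heap: [0-5 ALLOC][6-31 FREE]
Op 2: a = realloc(a, 12) -> a = 0; heap: [0-11 ALLOC][12-31 FREE]
Op 3: b = malloc(5) -> b = 12; heap: [0-11 ALLOC][12-16 ALLOC][17-31 FREE]
Op 4: c = malloc(7) -> c = 17; heap: [0-11 ALLOC][12-16 ALLOC][17-23 ALLOC][24-31 FREE]
Op 5: c = realloc(c, 4) -> c = 17; heap: [0-11 ALLOC][12-16 ALLOC][17-20 ALLOC][21-31 FREE]
Op 6: d = malloc(7) -> d = 21; heap: [0-11 ALLOC][12-16 ALLOC][17-20 ALLOC][21-27 ALLOC][28-31 FREE]
Op 7: free(b) -> (freed b); heap: [0-11 ALLOC][12-16 FREE][17-20 ALLOC][21-27 ALLOC][28-31 FREE]
Op 8: a = realloc(a, 15) -> a = 0; heap: [0-14 ALLOC][15-16 FREE][17-20 ALLOC][21-27 ALLOC][28-31 FREE]
Free blocks: [2 4] total_free=6 largest=4 -> 100*(6-4)/6 = 200/6 ≈ 33.333 -> rounds to 33

Answer: 33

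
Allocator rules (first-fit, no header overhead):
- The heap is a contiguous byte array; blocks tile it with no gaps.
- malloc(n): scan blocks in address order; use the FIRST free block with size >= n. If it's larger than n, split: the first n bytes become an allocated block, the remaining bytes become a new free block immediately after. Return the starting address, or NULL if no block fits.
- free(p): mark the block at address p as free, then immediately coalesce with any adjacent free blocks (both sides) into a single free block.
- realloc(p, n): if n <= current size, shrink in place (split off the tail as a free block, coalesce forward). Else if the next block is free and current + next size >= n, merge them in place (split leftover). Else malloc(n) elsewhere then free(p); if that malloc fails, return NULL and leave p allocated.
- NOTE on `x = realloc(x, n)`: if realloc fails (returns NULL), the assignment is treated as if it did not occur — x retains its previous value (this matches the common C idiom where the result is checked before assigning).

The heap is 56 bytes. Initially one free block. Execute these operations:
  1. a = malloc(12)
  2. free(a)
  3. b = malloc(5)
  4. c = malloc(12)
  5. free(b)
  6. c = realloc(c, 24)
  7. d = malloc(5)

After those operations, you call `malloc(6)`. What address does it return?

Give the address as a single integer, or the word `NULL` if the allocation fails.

Answer: 29

Derivation:
Op 1: a = malloc(12) -> a = 0; heap: [0-11 ALLOC][12-55 FREE]
Op 2: free(a) -> (freed a); heap: [0-55 FREE]
Op 3: b = malloc(5) -> b = 0; heap: [0-4 ALLOC][5-55 FREE]
Op 4: c = malloc(12) -> c = 5; heap: [0-4 ALLOC][5-16 ALLOC][17-55 FREE]
Op 5: free(b) -> (freed b); heap: [0-4 FREE][5-16 ALLOC][17-55 FREE]
Op 6: c = realloc(c, 24) -> c = 5; heap: [0-4 FREE][5-28 ALLOC][29-55 FREE]
Op 7: d = malloc(5) -> d = 0; heap: [0-4 ALLOC][5-28 ALLOC][29-55 FREE]
malloc(6): first-fit scan over [0-4 ALLOC][5-28 ALLOC][29-55 FREE] -> 29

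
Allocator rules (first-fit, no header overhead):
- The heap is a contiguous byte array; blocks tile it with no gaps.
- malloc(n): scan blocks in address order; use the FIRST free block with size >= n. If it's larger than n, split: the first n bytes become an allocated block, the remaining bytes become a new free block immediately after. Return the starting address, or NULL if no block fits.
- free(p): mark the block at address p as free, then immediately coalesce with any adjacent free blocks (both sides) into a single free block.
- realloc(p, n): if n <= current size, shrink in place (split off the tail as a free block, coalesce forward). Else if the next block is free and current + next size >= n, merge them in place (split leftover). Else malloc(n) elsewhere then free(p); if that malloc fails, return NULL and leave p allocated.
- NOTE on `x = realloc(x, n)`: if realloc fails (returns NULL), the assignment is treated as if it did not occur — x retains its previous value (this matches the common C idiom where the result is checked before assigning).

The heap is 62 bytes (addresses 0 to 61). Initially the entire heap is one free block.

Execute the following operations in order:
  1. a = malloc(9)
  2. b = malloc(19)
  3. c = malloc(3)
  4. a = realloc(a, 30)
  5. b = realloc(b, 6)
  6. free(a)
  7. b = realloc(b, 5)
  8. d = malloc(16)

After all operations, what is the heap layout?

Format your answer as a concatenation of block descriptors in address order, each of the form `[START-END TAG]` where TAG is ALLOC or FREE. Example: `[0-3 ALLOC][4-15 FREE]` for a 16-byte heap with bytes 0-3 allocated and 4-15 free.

Op 1: a = malloc(9) -> a = 0; heap: [0-8 ALLOC][9-61 FREE]
Op 2: b = malloc(19) -> b = 9; heap: [0-8 ALLOC][9-27 ALLOC][28-61 FREE]
Op 3: c = malloc(3) -> c = 28; heap: [0-8 ALLOC][9-27 ALLOC][28-30 ALLOC][31-61 FREE]
Op 4: a = realloc(a, 30) -> a = 31; heap: [0-8 FREE][9-27 ALLOC][28-30 ALLOC][31-60 ALLOC][61-61 FREE]
Op 5: b = realloc(b, 6) -> b = 9; heap: [0-8 FREE][9-14 ALLOC][15-27 FREE][28-30 ALLOC][31-60 ALLOC][61-61 FREE]
Op 6: free(a) -> (freed a); heap: [0-8 FREE][9-14 ALLOC][15-27 FREE][28-30 ALLOC][31-61 FREE]
Op 7: b = realloc(b, 5) -> b = 9; heap: [0-8 FREE][9-13 ALLOC][14-27 FREE][28-30 ALLOC][31-61 FREE]
Op 8: d = malloc(16) -> d = 31; heap: [0-8 FREE][9-13 ALLOC][14-27 FREE][28-30 ALLOC][31-46 ALLOC][47-61 FREE]

Answer: [0-8 FREE][9-13 ALLOC][14-27 FREE][28-30 ALLOC][31-46 ALLOC][47-61 FREE]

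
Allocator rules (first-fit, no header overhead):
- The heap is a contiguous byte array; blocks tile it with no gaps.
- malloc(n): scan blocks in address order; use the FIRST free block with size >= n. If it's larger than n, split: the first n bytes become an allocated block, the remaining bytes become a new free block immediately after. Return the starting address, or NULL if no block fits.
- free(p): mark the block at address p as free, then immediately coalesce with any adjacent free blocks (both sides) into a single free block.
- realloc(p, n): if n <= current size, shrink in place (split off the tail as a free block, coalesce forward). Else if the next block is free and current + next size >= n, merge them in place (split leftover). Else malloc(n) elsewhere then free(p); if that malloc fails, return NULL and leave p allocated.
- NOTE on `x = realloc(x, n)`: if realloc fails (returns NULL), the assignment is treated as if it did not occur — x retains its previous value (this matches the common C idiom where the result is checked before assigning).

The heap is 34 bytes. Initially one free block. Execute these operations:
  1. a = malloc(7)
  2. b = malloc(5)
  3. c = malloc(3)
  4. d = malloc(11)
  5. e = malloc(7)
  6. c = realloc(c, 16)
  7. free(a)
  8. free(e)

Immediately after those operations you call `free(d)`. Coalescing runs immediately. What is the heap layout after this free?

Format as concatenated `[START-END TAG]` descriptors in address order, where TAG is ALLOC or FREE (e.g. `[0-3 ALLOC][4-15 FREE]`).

Answer: [0-6 FREE][7-11 ALLOC][12-14 ALLOC][15-33 FREE]

Derivation:
Op 1: a = malloc(7) -> a = 0; heap: [0-6 ALLOC][7-33 FREE]
Op 2: b = malloc(5) -> b = 7; heap: [0-6 ALLOC][7-11 ALLOC][12-33 FREE]
Op 3: c = malloc(3) -> c = 12; heap: [0-6 ALLOC][7-11 ALLOC][12-14 ALLOC][15-33 FREE]
Op 4: d = malloc(11) -> d = 15; heap: [0-6 ALLOC][7-11 ALLOC][12-14 ALLOC][15-25 ALLOC][26-33 FREE]
Op 5: e = malloc(7) -> e = 26; heap: [0-6 ALLOC][7-11 ALLOC][12-14 ALLOC][15-25 ALLOC][26-32 ALLOC][33-33 FREE]
Op 6: c = realloc(c, 16) -> NULL (c unchanged); heap: [0-6 ALLOC][7-11 ALLOC][12-14 ALLOC][15-25 ALLOC][26-32 ALLOC][33-33 FREE]
Op 7: free(a) -> (freed a); heap: [0-6 FREE][7-11 ALLOC][12-14 ALLOC][15-25 ALLOC][26-32 ALLOC][33-33 FREE]
Op 8: free(e) -> (freed e); heap: [0-6 FREE][7-11 ALLOC][12-14 ALLOC][15-25 ALLOC][26-33 FREE]
free(d): d = 15 -> block [15-25 ALLOC]; mark free, coalesce with adjacent free neighbors -> [0-6 FREE][7-11 ALLOC][12-14 ALLOC][15-33 FREE]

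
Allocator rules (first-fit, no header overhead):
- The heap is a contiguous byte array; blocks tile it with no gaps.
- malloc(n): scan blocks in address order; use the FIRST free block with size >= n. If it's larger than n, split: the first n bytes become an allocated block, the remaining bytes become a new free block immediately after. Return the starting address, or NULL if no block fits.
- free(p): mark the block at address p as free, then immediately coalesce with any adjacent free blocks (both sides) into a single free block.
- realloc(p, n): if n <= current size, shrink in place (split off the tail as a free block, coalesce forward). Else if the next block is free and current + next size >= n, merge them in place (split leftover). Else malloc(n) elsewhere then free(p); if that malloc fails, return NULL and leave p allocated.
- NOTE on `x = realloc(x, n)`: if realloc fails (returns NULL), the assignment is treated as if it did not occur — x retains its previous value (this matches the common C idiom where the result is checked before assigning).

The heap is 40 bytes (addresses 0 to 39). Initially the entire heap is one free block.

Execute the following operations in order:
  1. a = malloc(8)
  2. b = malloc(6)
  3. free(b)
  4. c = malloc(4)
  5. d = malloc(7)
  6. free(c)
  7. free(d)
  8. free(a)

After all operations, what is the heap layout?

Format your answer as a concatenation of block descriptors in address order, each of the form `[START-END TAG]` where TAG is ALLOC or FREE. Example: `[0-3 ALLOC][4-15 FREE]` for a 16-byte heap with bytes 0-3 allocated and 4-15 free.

Op 1: a = malloc(8) -> a = 0; heap: [0-7 ALLOC][8-39 FREE]
Op 2: b = malloc(6) -> b = 8; heap: [0-7 ALLOC][8-13 ALLOC][14-39 FREE]
Op 3: free(b) -> (freed b); heap: [0-7 ALLOC][8-39 FREE]
Op 4: c = malloc(4) -> c = 8; heap: [0-7 ALLOC][8-11 ALLOC][12-39 FREE]
Op 5: d = malloc(7) -> d = 12; heap: [0-7 ALLOC][8-11 ALLOC][12-18 ALLOC][19-39 FREE]
Op 6: free(c) -> (freed c); heap: [0-7 ALLOC][8-11 FREE][12-18 ALLOC][19-39 FREE]
Op 7: free(d) -> (freed d); heap: [0-7 ALLOC][8-39 FREE]
Op 8: free(a) -> (freed a); heap: [0-39 FREE]

Answer: [0-39 FREE]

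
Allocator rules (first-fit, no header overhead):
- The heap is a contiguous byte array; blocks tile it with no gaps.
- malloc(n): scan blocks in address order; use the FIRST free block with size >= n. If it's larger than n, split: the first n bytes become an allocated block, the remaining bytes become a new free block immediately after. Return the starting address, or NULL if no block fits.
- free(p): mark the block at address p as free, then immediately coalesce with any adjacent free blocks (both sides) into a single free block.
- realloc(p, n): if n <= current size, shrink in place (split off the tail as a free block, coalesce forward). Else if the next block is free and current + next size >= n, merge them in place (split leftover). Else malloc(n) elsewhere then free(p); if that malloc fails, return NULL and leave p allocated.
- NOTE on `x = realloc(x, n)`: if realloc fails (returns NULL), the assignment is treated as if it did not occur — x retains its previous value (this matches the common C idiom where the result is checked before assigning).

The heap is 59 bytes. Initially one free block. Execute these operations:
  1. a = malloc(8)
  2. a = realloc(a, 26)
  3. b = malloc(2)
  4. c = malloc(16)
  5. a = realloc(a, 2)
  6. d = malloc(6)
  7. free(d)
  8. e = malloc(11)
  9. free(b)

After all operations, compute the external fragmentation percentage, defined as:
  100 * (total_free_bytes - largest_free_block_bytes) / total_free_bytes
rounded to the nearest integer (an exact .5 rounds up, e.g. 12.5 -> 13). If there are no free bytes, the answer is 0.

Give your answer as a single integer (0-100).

Op 1: a = malloc(8) -> a = 0; heap: [0-7 ALLOC][8-58 FREE]
Op 2: a = realloc(a, 26) -> a = 0; heap: [0-25 ALLOC][26-58 FREE]
Op 3: b = malloc(2) -> b = 26; heap: [0-25 ALLOC][26-27 ALLOC][28-58 FREE]
Op 4: c = malloc(16) -> c = 28; heap: [0-25 ALLOC][26-27 ALLOC][28-43 ALLOC][44-58 FREE]
Op 5: a = realloc(a, 2) -> a = 0; heap: [0-1 ALLOC][2-25 FREE][26-27 ALLOC][28-43 ALLOC][44-58 FREE]
Op 6: d = malloc(6) -> d = 2; heap: [0-1 ALLOC][2-7 ALLOC][8-25 FREE][26-27 ALLOC][28-43 ALLOC][44-58 FREE]
Op 7: free(d) -> (freed d); heap: [0-1 ALLOC][2-25 FREE][26-27 ALLOC][28-43 ALLOC][44-58 FREE]
Op 8: e = malloc(11) -> e = 2; heap: [0-1 ALLOC][2-12 ALLOC][13-25 FREE][26-27 ALLOC][28-43 ALLOC][44-58 FREE]
Op 9: free(b) -> (freed b); heap: [0-1 ALLOC][2-12 ALLOC][13-27 FREE][28-43 ALLOC][44-58 FREE]
Free blocks: [15 15] total_free=30 largest=15 -> 100*(30-15)/30 = 1500/30 = 50

Answer: 50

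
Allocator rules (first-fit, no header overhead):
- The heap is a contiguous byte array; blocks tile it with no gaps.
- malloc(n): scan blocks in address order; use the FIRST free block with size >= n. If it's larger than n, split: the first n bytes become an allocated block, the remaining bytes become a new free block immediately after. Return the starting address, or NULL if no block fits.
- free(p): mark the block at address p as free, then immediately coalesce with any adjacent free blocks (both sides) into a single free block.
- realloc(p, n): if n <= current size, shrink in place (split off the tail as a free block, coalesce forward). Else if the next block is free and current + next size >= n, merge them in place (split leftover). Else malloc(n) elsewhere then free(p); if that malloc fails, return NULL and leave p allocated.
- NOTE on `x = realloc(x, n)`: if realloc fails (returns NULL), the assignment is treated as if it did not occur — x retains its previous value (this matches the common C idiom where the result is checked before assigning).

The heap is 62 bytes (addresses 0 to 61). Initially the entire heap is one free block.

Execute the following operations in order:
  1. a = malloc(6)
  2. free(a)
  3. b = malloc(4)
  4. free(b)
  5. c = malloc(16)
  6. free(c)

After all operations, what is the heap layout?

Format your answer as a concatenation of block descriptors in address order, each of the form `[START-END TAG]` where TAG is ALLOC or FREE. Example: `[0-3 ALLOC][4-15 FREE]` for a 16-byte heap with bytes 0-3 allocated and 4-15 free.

Op 1: a = malloc(6) -> a = 0; heap: [0-5 ALLOC][6-61 FREE]
Op 2: free(a) -> (freed a); heap: [0-61 FREE]
Op 3: b = malloc(4) -> b = 0; heap: [0-3 ALLOC][4-61 FREE]
Op 4: free(b) -> (freed b); heap: [0-61 FREE]
Op 5: c = malloc(16) -> c = 0; heap: [0-15 ALLOC][16-61 FREE]
Op 6: free(c) -> (freed c); heap: [0-61 FREE]

Answer: [0-61 FREE]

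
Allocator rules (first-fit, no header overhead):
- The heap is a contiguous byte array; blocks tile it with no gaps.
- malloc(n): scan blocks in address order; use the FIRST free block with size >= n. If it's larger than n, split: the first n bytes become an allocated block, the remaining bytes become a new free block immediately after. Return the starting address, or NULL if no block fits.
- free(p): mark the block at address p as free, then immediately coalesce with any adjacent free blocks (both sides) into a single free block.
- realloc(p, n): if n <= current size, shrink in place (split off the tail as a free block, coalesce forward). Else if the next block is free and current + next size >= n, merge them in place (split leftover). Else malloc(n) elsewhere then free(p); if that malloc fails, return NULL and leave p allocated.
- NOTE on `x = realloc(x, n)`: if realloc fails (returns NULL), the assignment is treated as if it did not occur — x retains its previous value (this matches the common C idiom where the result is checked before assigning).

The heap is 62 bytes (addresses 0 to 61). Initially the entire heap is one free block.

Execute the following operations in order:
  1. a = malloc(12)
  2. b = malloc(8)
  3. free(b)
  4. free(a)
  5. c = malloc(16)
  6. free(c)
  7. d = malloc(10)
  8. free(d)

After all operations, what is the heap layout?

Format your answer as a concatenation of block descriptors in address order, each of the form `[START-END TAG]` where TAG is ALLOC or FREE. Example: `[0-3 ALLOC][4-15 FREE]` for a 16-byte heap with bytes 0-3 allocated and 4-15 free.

Answer: [0-61 FREE]

Derivation:
Op 1: a = malloc(12) -> a = 0; heap: [0-11 ALLOC][12-61 FREE]
Op 2: b = malloc(8) -> b = 12; heap: [0-11 ALLOC][12-19 ALLOC][20-61 FREE]
Op 3: free(b) -> (freed b); heap: [0-11 ALLOC][12-61 FREE]
Op 4: free(a) -> (freed a); heap: [0-61 FREE]
Op 5: c = malloc(16) -> c = 0; heap: [0-15 ALLOC][16-61 FREE]
Op 6: free(c) -> (freed c); heap: [0-61 FREE]
Op 7: d = malloc(10) -> d = 0; heap: [0-9 ALLOC][10-61 FREE]
Op 8: free(d) -> (freed d); heap: [0-61 FREE]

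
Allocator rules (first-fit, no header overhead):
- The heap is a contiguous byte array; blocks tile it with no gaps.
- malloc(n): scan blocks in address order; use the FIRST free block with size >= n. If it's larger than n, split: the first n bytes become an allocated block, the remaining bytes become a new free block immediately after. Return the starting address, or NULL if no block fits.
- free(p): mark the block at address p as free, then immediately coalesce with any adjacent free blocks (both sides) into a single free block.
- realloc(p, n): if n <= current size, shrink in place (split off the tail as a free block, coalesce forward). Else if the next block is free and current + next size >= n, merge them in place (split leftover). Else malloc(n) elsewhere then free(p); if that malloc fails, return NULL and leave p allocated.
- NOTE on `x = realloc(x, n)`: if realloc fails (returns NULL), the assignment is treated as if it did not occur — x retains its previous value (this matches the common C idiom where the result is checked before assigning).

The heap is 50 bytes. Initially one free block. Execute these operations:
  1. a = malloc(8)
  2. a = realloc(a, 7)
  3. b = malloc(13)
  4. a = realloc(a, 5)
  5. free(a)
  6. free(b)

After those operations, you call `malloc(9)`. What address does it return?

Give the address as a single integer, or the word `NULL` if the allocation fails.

Op 1: a = malloc(8) -> a = 0; heap: [0-7 ALLOC][8-49 FREE]
Op 2: a = realloc(a, 7) -> a = 0; heap: [0-6 ALLOC][7-49 FREE]
Op 3: b = malloc(13) -> b = 7; heap: [0-6 ALLOC][7-19 ALLOC][20-49 FREE]
Op 4: a = realloc(a, 5) -> a = 0; heap: [0-4 ALLOC][5-6 FREE][7-19 ALLOC][20-49 FREE]
Op 5: free(a) -> (freed a); heap: [0-6 FREE][7-19 ALLOC][20-49 FREE]
Op 6: free(b) -> (freed b); heap: [0-49 FREE]
malloc(9): first-fit scan over [0-49 FREE] -> 0

Answer: 0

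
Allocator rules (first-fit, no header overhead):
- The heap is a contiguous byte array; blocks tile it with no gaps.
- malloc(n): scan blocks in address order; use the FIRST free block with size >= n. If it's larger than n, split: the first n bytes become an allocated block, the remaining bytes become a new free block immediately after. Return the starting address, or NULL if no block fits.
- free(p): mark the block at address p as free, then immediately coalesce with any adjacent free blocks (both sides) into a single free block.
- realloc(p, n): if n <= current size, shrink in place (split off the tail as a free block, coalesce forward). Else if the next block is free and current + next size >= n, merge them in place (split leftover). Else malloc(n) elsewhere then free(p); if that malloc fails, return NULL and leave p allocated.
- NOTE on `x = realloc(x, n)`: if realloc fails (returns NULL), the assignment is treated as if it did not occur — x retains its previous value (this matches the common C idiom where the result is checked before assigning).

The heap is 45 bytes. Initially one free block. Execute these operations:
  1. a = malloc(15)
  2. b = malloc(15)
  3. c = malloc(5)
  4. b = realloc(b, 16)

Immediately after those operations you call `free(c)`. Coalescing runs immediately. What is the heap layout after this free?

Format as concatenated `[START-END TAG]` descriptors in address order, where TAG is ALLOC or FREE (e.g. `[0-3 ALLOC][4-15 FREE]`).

Answer: [0-14 ALLOC][15-29 ALLOC][30-44 FREE]

Derivation:
Op 1: a = malloc(15) -> a = 0; heap: [0-14 ALLOC][15-44 FREE]
Op 2: b = malloc(15) -> b = 15; heap: [0-14 ALLOC][15-29 ALLOC][30-44 FREE]
Op 3: c = malloc(5) -> c = 30; heap: [0-14 ALLOC][15-29 ALLOC][30-34 ALLOC][35-44 FREE]
Op 4: b = realloc(b, 16) -> NULL (b unchanged); heap: [0-14 ALLOC][15-29 ALLOC][30-34 ALLOC][35-44 FREE]
free(c): c = 30 -> block [30-34 ALLOC]; mark free, coalesce with adjacent free neighbors -> [0-14 ALLOC][15-29 ALLOC][30-44 FREE]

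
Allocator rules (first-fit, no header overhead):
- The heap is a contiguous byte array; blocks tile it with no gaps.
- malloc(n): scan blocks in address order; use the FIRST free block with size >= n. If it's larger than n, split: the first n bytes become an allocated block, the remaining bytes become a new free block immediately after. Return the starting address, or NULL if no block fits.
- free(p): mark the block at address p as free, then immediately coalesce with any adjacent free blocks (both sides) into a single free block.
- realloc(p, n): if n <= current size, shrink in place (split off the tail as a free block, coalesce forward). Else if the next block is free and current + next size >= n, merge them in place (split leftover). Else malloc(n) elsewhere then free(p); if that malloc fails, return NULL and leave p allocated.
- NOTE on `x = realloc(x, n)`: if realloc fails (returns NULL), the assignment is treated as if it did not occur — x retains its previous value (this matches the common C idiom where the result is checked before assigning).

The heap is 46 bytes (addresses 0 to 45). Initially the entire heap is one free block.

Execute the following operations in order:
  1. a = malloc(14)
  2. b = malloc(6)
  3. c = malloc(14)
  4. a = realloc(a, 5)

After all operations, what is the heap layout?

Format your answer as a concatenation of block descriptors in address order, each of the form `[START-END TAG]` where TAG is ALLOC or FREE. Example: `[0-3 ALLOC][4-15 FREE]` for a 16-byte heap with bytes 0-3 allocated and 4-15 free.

Op 1: a = malloc(14) -> a = 0; heap: [0-13 ALLOC][14-45 FREE]
Op 2: b = malloc(6) -> b = 14; heap: [0-13 ALLOC][14-19 ALLOC][20-45 FREE]
Op 3: c = malloc(14) -> c = 20; heap: [0-13 ALLOC][14-19 ALLOC][20-33 ALLOC][34-45 FREE]
Op 4: a = realloc(a, 5) -> a = 0; heap: [0-4 ALLOC][5-13 FREE][14-19 ALLOC][20-33 ALLOC][34-45 FREE]

Answer: [0-4 ALLOC][5-13 FREE][14-19 ALLOC][20-33 ALLOC][34-45 FREE]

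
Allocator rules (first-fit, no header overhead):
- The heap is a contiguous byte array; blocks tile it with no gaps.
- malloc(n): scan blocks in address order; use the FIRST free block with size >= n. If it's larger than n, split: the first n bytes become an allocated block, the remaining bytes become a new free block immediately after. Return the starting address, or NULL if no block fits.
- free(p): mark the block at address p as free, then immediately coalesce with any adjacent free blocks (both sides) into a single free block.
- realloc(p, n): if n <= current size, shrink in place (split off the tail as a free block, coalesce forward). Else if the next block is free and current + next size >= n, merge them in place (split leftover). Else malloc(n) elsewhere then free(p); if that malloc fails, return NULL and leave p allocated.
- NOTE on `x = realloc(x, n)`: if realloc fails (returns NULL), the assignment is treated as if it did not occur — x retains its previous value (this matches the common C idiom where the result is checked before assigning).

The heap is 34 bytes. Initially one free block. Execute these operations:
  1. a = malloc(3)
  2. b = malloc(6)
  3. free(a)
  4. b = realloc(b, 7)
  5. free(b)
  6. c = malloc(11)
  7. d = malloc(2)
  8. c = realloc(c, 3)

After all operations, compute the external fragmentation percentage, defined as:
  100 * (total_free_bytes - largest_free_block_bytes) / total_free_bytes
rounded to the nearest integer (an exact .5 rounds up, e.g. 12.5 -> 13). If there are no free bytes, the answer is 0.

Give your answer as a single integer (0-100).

Op 1: a = malloc(3) -> a = 0; heap: [0-2 ALLOC][3-33 FREE]
Op 2: b = malloc(6) -> b = 3; heap: [0-2 ALLOC][3-8 ALLOC][9-33 FREE]
Op 3: free(a) -> (freed a); heap: [0-2 FREE][3-8 ALLOC][9-33 FREE]
Op 4: b = realloc(b, 7) -> b = 3; heap: [0-2 FREE][3-9 ALLOC][10-33 FREE]
Op 5: free(b) -> (freed b); heap: [0-33 FREE]
Op 6: c = malloc(11) -> c = 0; heap: [0-10 ALLOC][11-33 FREE]
Op 7: d = malloc(2) -> d = 11; heap: [0-10 ALLOC][11-12 ALLOC][13-33 FREE]
Op 8: c = realloc(c, 3) -> c = 0; heap: [0-2 ALLOC][3-10 FREE][11-12 ALLOC][13-33 FREE]
Free blocks: [8 21] total_free=29 largest=21 -> 100*(29-21)/29 = 800/29 ≈ 27.586 -> rounds to 28

Answer: 28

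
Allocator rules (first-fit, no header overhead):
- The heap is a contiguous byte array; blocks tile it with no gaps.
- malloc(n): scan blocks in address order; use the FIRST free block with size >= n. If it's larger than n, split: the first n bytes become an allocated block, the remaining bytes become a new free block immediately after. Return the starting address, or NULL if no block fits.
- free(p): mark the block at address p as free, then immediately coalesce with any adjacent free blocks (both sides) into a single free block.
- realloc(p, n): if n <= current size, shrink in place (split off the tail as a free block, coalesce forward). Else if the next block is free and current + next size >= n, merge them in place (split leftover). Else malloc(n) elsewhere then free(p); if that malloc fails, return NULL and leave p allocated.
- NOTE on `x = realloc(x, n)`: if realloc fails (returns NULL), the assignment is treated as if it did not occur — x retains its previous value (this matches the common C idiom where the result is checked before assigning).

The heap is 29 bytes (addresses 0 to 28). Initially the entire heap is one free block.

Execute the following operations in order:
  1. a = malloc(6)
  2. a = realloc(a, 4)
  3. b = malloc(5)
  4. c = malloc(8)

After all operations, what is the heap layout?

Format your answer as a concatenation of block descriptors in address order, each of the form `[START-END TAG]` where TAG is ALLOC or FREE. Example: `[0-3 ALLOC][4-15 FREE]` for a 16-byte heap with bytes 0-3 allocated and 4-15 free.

Answer: [0-3 ALLOC][4-8 ALLOC][9-16 ALLOC][17-28 FREE]

Derivation:
Op 1: a = malloc(6) -> a = 0; heap: [0-5 ALLOC][6-28 FREE]
Op 2: a = realloc(a, 4) -> a = 0; heap: [0-3 ALLOC][4-28 FREE]
Op 3: b = malloc(5) -> b = 4; heap: [0-3 ALLOC][4-8 ALLOC][9-28 FREE]
Op 4: c = malloc(8) -> c = 9; heap: [0-3 ALLOC][4-8 ALLOC][9-16 ALLOC][17-28 FREE]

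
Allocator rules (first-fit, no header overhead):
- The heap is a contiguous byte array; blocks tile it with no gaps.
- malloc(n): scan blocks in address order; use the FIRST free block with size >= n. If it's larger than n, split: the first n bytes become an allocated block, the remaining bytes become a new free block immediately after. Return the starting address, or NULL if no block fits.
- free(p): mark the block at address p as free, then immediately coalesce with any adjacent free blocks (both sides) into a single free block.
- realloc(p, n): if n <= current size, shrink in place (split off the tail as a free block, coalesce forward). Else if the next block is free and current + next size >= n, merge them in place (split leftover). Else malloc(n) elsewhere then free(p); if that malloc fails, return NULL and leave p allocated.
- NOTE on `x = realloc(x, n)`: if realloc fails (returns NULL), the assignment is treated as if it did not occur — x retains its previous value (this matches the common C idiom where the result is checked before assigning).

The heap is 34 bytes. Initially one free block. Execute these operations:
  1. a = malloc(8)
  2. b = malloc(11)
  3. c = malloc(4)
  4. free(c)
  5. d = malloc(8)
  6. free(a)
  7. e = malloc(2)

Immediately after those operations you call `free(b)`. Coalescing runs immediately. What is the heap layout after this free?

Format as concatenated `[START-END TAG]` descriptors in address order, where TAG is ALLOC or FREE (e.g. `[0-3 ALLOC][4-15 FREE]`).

Answer: [0-1 ALLOC][2-18 FREE][19-26 ALLOC][27-33 FREE]

Derivation:
Op 1: a = malloc(8) -> a = 0; heap: [0-7 ALLOC][8-33 FREE]
Op 2: b = malloc(11) -> b = 8; heap: [0-7 ALLOC][8-18 ALLOC][19-33 FREE]
Op 3: c = malloc(4) -> c = 19; heap: [0-7 ALLOC][8-18 ALLOC][19-22 ALLOC][23-33 FREE]
Op 4: free(c) -> (freed c); heap: [0-7 ALLOC][8-18 ALLOC][19-33 FREE]
Op 5: d = malloc(8) -> d = 19; heap: [0-7 ALLOC][8-18 ALLOC][19-26 ALLOC][27-33 FREE]
Op 6: free(a) -> (freed a); heap: [0-7 FREE][8-18 ALLOC][19-26 ALLOC][27-33 FREE]
Op 7: e = malloc(2) -> e = 0; heap: [0-1 ALLOC][2-7 FREE][8-18 ALLOC][19-26 ALLOC][27-33 FREE]
free(b): b = 8 -> block [8-18 ALLOC]; mark free, coalesce with adjacent free neighbors -> [0-1 ALLOC][2-18 FREE][19-26 ALLOC][27-33 FREE]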